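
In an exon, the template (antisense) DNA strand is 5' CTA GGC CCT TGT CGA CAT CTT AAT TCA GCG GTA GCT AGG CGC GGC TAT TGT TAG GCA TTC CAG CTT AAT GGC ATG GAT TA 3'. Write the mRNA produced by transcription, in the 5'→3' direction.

RNA polymerase reads the template 3'→5' and synthesizes mRNA 5'→3' by base-pairing (A→U, T→A, G↔C). The complement of the template is GATCCGGGAACAGCTGTAGAATTAAGTCGCCATCGATCCGCGCCGATAACAATCCGTAAGGTCGAATTACCGTACCTAAT; antiparallel, so 5'→3' the coding strand is TAATCCATGCCATTAAGCTGGAATGCCTAACAATAGCCGCGCCTAGCTACCGCTGAATTAAGATGTCGACAAGGGCCTAG. Replace T with U for the mRNA.

5′-UAAUCCAUGCCAUUAAGCUGGAAUGCCUAACAAUAGCCGCGCCUAGCUACCGCUGAAUUAAGAUGUCGACAAGGGCCUAG-3′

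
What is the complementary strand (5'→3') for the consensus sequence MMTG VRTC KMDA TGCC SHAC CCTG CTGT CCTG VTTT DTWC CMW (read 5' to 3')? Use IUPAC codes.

5'-WKGGWAHAAABCAGGACAGCAGGGTDSGGCATHKMGAYBCAKK-3'

Standard pairs A↔T, G↔C; ambiguity codes pair R↔Y, M↔K, W↔W, S↔S, D↔H, V↔B. Complement (KKACBYAGMKHTACGGSDTGGGACGACAGGACBAAAHAWGGKW), then reverse for 5'→3'.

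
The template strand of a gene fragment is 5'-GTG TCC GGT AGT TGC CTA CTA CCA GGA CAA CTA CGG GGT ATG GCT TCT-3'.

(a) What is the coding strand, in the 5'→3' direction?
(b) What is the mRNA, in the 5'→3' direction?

(a) 5'-AGAAGCCATACCCCGTAGTTGTCCTGGTAGTAGGCAACTACCGGACAC-3'
(b) 5'-AGAAGCCAUACCCCGUAGUUGUCCUGGUAGUAGGCAACUACCGGACAC-3'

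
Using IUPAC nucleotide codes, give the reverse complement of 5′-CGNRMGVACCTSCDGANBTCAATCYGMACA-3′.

Standard pairs A↔T, G↔C; ambiguity codes pair R↔Y, M↔K, S↔S, B↔V, D↔H, N↔N. Complement (GCNYKCBTGGASGHCTNVAGTTAGRCKTGT), then reverse for 5'→3'.

5′-TGTKCRGATTGAVNTCHGSAGGTBCKYNCG-3′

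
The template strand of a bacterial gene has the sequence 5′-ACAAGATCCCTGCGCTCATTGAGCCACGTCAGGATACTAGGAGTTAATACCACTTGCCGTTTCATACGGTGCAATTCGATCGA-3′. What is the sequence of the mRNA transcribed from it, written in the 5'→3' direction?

The mRNA has the sequence of the coding strand (reverse complement of the template) with T→U. Reverse complement of ACAAGATCCCTGCGCTCATTGAGCCACGTCAGGATACTAGGAGTTAATACCACTTGCCGTTTCATACGGTGCAATTCGATCGA is TCGATCGAATTGCACCGTATGAAACGGCAAGTGGTATTAACTCCTAGTATCCTGACGTGGCTCAATGAGCGCAGGGATCTTGT; then T→U.

5'-UCGAUCGAAUUGCACCGUAUGAAACGGCAAGUGGUAUUAACUCCUAGUAUCCUGACGUGGCUCAAUGAGCGCAGGGAUCUUGU-3'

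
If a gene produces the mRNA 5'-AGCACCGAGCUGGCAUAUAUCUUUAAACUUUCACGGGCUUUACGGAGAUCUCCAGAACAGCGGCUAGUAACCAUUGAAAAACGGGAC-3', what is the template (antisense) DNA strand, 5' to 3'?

5′-GTCCCGTTTTTCAATGGTTACTAGCCGCTGTTCTGGAGATCTCCGTAAAGCCCGTGAAAGTTTAAAGATATATGCCAGCTCGGTGCT-3′

Replace U with T to get the coding DNA strand: AGCACCGAGCTGGCATATATCTTTAAACTTTCACGGGCTTTACGGAGATCTCCAGAACAGCGGCTAGTAACCATTGAAAAACGGGAC. The template strand is its reverse complement (complement TCGTGGCTCGACCGTATATAGAAATTTGAAAGTGCCCGAAATGCCTCTAGAGGTCTTGTCGCCGATCATTGGTAACTTTTTGCCCTG, then reverse).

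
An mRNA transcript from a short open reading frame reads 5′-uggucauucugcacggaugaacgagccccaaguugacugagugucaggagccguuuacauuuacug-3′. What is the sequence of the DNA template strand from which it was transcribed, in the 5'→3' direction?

5′-CAGTAAATGTAAACGGCTCCTGACACTCAGTCAACTTGGGGCTCGTTCATCCGTGCAGAATGACCA-3′

Replace U with T to get the coding DNA strand: TGGTCATTCTGCACGGATGAACGAGCCCCAAGTTGACTGAGTGTCAGGAGCCGTTTACATTTACTG. The template strand is its reverse complement (complement ACCAGTAAGACGTGCCTACTTGCTCGGGGTTCAACTGACTCACAGTCCTCGGCAAATGTAAATGAC, then reverse).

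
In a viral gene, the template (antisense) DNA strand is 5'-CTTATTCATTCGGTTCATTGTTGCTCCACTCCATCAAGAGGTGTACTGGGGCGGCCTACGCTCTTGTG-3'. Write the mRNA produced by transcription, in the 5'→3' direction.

5'-CACAAGAGCGUAGGCCGCCCCAGUACACCUCUUGAUGGAGUGGAGCAACAAUGAACCGAAUGAAUAAG-3'

RNA polymerase reads the template 3'→5' and synthesizes mRNA 5'→3' by base-pairing (A→U, T→A, G↔C). The complement of the template is GAATAAGTAAGCCAAGTAACAACGAGGTGAGGTAGTTCTCCACATGACCCCGCCGGATGCGAGAACAC; antiparallel, so 5'→3' the coding strand is CACAAGAGCGTAGGCCGCCCCAGTACACCTCTTGATGGAGTGGAGCAACAATGAACCGAATGAATAAG. Replace T with U for the mRNA.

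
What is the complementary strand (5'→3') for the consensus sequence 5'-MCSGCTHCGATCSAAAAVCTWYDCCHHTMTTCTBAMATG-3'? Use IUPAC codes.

Standard pairs A↔T, G↔C; ambiguity codes pair Y↔R, M↔K, W↔W, S↔S, B↔V, D↔H. Complement (KGSCGADGCTAGSTTTTBGAWRHGGDDAKAAGAVTKTAC), then reverse for 5'→3'.

5'-CATKTVAGAAKADDGGHRWAGBTTTTSGATCGDAGCSGK-3'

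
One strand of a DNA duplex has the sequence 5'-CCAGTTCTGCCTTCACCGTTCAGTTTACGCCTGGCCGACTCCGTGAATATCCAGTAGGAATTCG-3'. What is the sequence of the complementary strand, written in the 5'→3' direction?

Pairing A↔T and G↔C gives GGTCAAGACGGAAGTGGCAAGTCAAATGCGGACCGGCTGAGGCACTTATAGGTCATCCTTAAGC, running 3'→5'. Reverse for the 5'→3' convention.

5'-CGAATTCCTACTGGATATTCACGGAGTCGGCCAGGCGTAAACTGAACGGTGAAGGCAGAACTGG-3'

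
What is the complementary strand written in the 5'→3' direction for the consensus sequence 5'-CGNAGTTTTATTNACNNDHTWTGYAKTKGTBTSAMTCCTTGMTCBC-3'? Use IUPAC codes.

Standard pairs A↔T, G↔C; ambiguity codes pair Y↔R, M↔K, W↔W, S↔S, B↔V, D↔H, N↔N. Complement (GCNTCAAAATAANTGNNHDAWACRTMAMCAVASTKAGGAACKAGVG), then reverse for 5'→3'.

5′-GVGAKCAAGGAKTSAVACMAMTRCAWADHNNGTNAATAAAACTNCG-3′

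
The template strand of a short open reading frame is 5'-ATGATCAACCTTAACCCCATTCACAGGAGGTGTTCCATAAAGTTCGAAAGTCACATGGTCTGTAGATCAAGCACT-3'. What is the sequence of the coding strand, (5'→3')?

5'-AGTGCTTGATCTACAGACCATGTGACTTTCGAACTTTATGGAACACCTCCTGTGAATGGGGTTAAGGTTGATCAT-3'

The coding strand is complementary and antiparallel to the template: take the complement (A↔T, G↔C) and reverse.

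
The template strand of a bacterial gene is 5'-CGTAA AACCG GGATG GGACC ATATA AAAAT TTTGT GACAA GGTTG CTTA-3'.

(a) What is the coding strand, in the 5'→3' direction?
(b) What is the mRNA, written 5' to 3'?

(a) 5′-TAAGCAACCTTGTCACAAAATTTTTATATGGTCCCATCCCGGTTTTACG-3′
(b) 5'-UAAGCAACCUUGUCACAAAAUUUUUAUAUGGUCCCAUCCCGGUUUUACG-3'

(a) The coding strand is the reverse complement of the template: complement GCATTTTGGCCCTACCCTGGTATATTTTTAAAACACTGTTCCAACGAAT, then reverse.
(b) mRNA has the coding-strand sequence with T→U.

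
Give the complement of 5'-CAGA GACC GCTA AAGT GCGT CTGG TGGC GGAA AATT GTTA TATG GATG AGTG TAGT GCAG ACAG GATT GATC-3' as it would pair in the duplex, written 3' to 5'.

3'-GTCTCTGGCGATTTCACGCAGACCACCGCCTTTTAACAATATACCTACTCACATCACGTCTGTCCTAACTAG-5'

Base-pairing A↔T, G↔C gives the complement. The complementary strand is antiparallel, so paired with a 5'→3' strand it runs 3'→5'.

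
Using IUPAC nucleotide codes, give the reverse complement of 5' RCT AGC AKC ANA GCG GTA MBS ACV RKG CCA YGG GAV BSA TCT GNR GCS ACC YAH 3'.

5'-DTRGGTSGCYNCAGATSVBTCCCRTGGCMYBGTSVKTACCGCTNTGMTGCTAGY-3'

Standard pairs A↔T, G↔C; ambiguity codes pair R↔Y, M↔K, S↔S, B↔V, H↔D, N↔N. Complement (YGATCGTMGTNTCGCCATKVSTGBYMCGGTRCCCTBVSTAGACNYCGSTGGRTD), then reverse for 5'→3'.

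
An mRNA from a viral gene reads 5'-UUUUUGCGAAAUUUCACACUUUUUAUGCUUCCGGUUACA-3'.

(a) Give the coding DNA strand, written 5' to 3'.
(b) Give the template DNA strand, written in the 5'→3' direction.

(a) The coding strand matches the mRNA with U→T.
(b) The template strand is the reverse complement of the coding strand.

(a) 5'-TTTTTGCGAAATTTCACACTTTTTATGCTTCCGGTTACA-3'
(b) 5'-TGTAACCGGAAGCATAAAAAGTGTGAAATTTCGCAAAAA-3'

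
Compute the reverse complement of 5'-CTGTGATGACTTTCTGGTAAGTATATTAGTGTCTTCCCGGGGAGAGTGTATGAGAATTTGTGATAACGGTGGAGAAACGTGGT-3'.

5'-ACCACGTTTCTCCACCGTTATCACAAATTCTCATACACTCTCCCCGGGAAGACACTAATATACTTACCAGAAAGTCATCACAG-3'

Reading the sequence 3'→5' and pairing each base (A↔T, G↔C) gives the reverse complement directly.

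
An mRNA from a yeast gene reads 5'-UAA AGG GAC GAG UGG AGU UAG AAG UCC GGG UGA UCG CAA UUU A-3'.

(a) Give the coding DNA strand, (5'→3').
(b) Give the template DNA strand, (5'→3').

(a) 5′-TAAAGGGACGAGTGGAGTTAGAAGTCCGGGTGATCGCAATTTA-3′
(b) 5'-TAAATTGCGATCACCCGGACTTCTAACTCCACTCGTCCCTTTA-3'

(a) The coding strand matches the mRNA with U→T.
(b) The template strand is the reverse complement of the coding strand.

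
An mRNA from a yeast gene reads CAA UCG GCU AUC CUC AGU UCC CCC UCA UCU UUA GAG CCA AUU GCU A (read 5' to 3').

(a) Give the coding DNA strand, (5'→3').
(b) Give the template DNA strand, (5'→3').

(a) 5'-CAATCGGCTATCCTCAGTTCCCCCTCATCTTTAGAGCCAATTGCTA-3'
(b) 5′-TAGCAATTGGCTCTAAAGATGAGGGGGAACTGAGGATAGCCGATTG-3′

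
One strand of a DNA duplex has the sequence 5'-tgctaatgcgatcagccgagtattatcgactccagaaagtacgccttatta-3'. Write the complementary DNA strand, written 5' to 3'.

5′-TAATAAGGCGTACTTTCTGGAGTCGATAATACTCGGCTGATCGCATTAGCA-3′

Pairing A↔T and G↔C gives ACGATTACGCTAGTCGGCTCATAATAGCTGAGGTCTTTCATGCGGAATAAT, running 3'→5'. Reverse for the 5'→3' convention.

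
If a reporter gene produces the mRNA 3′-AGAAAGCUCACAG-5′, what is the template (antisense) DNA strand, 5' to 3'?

Written 5'→3' the mRNA is GACACUCGAAAGA, so the coding DNA strand is GACACTCGAAAGA. The template is its reverse complement.

5'-TCTTTCGAGTGTC-3'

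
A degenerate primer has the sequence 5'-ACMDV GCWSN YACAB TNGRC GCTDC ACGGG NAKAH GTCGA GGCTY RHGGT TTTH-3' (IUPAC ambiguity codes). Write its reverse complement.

5'-DAAAACCDYRAGCCTCGACDTMTNCCCGTGHAGCGYCNAVTGTRNSWGCBHKGT-3'

Standard pairs A↔T, G↔C; ambiguity codes pair R↔Y, M↔K, W↔W, S↔S, B↔V, D↔H, N↔N. Complement (TGKHBCGWSNRTGTVANCYGCGAHGTGCCCNTMTDCAGCTCCGARYDCCAAAAD), then reverse for 5'→3'.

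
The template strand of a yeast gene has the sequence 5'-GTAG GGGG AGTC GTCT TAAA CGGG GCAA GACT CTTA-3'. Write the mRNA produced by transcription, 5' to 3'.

RNA polymerase reads the template 3'→5' and synthesizes mRNA 5'→3' by base-pairing (A→U, T→A, G↔C). The complement of the template is CATCCCCCTCAGCAGAATTTGCCCCGTTCTGAGAAT; antiparallel, so 5'→3' the coding strand is TAAGAGTCTTGCCCCGTTTAAGACGACTCCCCCTAC. Replace T with U for the mRNA.

5'-UAAGAGUCUUGCCCCGUUUAAGACGACUCCCCCUAC-3'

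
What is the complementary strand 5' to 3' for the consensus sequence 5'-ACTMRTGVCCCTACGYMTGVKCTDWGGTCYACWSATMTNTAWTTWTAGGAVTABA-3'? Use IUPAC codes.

5′-TVTABTCCTAWAAWTANAKATSWGTRGACCWHAGMBCAKRCGTAGGGBCAYKAGT-3′

Standard pairs A↔T, G↔C; ambiguity codes pair R↔Y, M↔K, W↔W, S↔S, B↔V, D↔H, N↔N. Complement (TGAKYACBGGGATGCRKACBMGAHWCCAGRTGWSTAKANATWAAWATCCTBATVT), then reverse for 5'→3'.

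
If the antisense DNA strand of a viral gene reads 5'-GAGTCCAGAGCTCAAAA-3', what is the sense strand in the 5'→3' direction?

5'-TTTTGAGCTCTGGACTC-3'

The coding strand is complementary and antiparallel to the template: take the complement (A↔T, G↔C) and reverse.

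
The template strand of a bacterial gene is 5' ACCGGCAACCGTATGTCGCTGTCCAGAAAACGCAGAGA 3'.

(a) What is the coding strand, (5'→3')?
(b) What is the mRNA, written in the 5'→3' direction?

(a) 5'-TCTCTGCGTTTTCTGGACAGCGACATACGGTTGCCGGT-3'
(b) 5′-UCUCUGCGUUUUCUGGACAGCGACAUACGGUUGCCGGU-3′

(a) The coding strand is the reverse complement of the template: complement TGGCCGTTGGCATACAGCGACAGGTCTTTTGCGTCTCT, then reverse.
(b) mRNA has the coding-strand sequence with T→U.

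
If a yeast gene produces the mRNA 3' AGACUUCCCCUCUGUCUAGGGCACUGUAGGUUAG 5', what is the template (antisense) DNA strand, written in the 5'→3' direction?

5'-TCTGAAGGGGAGACAGATCCCGTGACATCCAATC-3'

Written 5'→3' the mRNA is GAUUGGAUGUCACGGGAUCUGUCUCCCCUUCAGA, so the coding DNA strand is GATTGGATGTCACGGGATCTGTCTCCCCTTCAGA. The template is its reverse complement.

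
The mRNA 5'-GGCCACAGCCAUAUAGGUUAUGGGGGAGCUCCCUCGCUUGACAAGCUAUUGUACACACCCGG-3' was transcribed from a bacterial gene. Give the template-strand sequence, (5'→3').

5'-CCGGGTGTGTACAATAGCTTGTCAAGCGAGGGAGCTCCCCCATAACCTATATGGCTGTGGCC-3'

Replace U with T to get the coding DNA strand: GGCCACAGCCATATAGGTTATGGGGGAGCTCCCTCGCTTGACAAGCTATTGTACACACCCGG. The template strand is its reverse complement (complement CCGGTGTCGGTATATCCAATACCCCCTCGAGGGAGCGAACTGTTCGATAACATGTGTGGGCC, then reverse).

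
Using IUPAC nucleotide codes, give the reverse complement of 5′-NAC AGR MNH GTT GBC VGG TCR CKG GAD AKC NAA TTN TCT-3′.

5'-AGANAATTNGMTHTCCMGYGACCBGVCAACDNKYCTGTN-3'

Standard pairs A↔T, G↔C; ambiguity codes pair R↔Y, M↔K, B↔V, D↔H, N↔N. Complement (NTGTCYKNDCAACVGBCCAGYGMCCTHTMGNTTAANAGA), then reverse for 5'→3'.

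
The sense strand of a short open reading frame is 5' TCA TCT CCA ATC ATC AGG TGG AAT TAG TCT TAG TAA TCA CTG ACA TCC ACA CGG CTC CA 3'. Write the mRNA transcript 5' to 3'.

5'-UCAUCUCCAAUCAUCAGGUGGAAUUAGUCUUAGUAAUCACUGACAUCCACACGGCUCCA-3'

The mRNA is synthesized from the template strand, so it matches the coding strand with T replaced by U.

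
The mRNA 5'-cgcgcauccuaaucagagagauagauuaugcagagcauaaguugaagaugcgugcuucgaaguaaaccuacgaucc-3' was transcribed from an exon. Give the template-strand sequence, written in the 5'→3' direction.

5'-GGATCGTAGGTTTACTTCGAAGCACGCATCTTCAACTTATGCTCTGCATAATCTATCTCTCTGATTAGGATGCGCG-3'

Replace U with T to get the coding DNA strand: CGCGCATCCTAATCAGAGAGATAGATTATGCAGAGCATAAGTTGAAGATGCGTGCTTCGAAGTAAACCTACGATCC. The template strand is its reverse complement (complement GCGCGTAGGATTAGTCTCTCTATCTAATACGTCTCGTATTCAACTTCTACGCACGAAGCTTCATTTGGATGCTAGG, then reverse).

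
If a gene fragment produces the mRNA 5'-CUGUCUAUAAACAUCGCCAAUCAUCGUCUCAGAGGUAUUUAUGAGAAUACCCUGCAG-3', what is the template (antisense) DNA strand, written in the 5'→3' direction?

Replace U with T to get the coding DNA strand: CTGTCTATAAACATCGCCAATCATCGTCTCAGAGGTATTTATGAGAATACCCTGCAG. The template strand is its reverse complement (complement GACAGATATTTGTAGCGGTTAGTAGCAGAGTCTCCATAAATACTCTTATGGGACGTC, then reverse).

5′-CTGCAGGGTATTCTCATAAATACCTCTGAGACGATGATTGGCGATGTTTATAGACAG-3′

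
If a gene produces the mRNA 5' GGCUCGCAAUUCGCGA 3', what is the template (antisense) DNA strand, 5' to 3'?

5′-TCGCGAATTGCGAGCC-3′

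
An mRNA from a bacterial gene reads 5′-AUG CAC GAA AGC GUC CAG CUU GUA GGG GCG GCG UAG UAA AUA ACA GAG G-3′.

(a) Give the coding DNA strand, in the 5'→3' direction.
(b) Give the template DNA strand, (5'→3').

(a) The coding strand matches the mRNA with U→T.
(b) The template strand is the reverse complement of the coding strand.

(a) 5'-ATGCACGAAAGCGTCCAGCTTGTAGGGGCGGCGTAGTAAATAACAGAGG-3'
(b) 5'-CCTCTGTTATTTACTACGCCGCCCCTACAAGCTGGACGCTTTCGTGCAT-3'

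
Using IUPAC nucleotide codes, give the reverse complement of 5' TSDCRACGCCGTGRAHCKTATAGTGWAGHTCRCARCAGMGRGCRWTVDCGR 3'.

5′-YCGHBAWYGCYCKCTGYTGYGADCTWCACTATAMGDTYCACGGCGTYGHSA-3′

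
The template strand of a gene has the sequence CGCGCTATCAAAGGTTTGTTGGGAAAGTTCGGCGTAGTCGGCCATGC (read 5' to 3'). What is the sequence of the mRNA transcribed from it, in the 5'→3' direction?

The mRNA has the sequence of the coding strand (reverse complement of the template) with T→U. Reverse complement of CGCGCTATCAAAGGTTTGTTGGGAAAGTTCGGCGTAGTCGGCCATGC is GCATGGCCGACTACGCCGAACTTTCCCAACAAACCTTTGATAGCGCG; then T→U.

5'-GCAUGGCCGACUACGCCGAACUUUCCCAACAAACCUUUGAUAGCGCG-3'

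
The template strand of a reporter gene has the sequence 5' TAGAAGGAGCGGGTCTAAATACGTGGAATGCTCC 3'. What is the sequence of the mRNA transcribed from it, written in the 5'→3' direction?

5'-GGAGCAUUCCACGUAUUUAGACCCGCUCCUUCUA-3'

The mRNA has the sequence of the coding strand (reverse complement of the template) with T→U. Reverse complement of TAGAAGGAGCGGGTCTAAATACGTGGAATGCTCC is GGAGCATTCCACGTATTTAGACCCGCTCCTTCTA; then T→U.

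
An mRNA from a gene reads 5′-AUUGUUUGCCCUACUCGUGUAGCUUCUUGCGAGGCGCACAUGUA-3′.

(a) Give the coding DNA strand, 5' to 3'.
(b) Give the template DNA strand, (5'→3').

(a) 5'-ATTGTTTGCCCTACTCGTGTAGCTTCTTGCGAGGCGCACATGTA-3'
(b) 5'-TACATGTGCGCCTCGCAAGAAGCTACACGAGTAGGGCAAACAAT-3'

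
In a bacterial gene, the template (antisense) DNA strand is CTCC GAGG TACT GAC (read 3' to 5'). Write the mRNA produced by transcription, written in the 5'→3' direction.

Reading the template 3'→5' as shown, RNA polymerase pairs each base (A→U, T→A, G↔C) to build mRNA 5'→3' directly.

5'-GAGGCUCCAUGACUG-3'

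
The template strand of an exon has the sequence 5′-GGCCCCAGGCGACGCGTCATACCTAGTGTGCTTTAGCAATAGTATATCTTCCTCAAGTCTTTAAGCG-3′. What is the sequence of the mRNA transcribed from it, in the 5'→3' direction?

5′-CGCUUAAAGACUUGAGGAAGAUAUACUAUUGCUAAAGCACACUAGGUAUGACGCGUCGCCUGGGGCC-3′

The mRNA has the sequence of the coding strand (reverse complement of the template) with T→U. Reverse complement of GGCCCCAGGCGACGCGTCATACCTAGTGTGCTTTAGCAATAGTATATCTTCCTCAAGTCTTTAAGCG is CGCTTAAAGACTTGAGGAAGATATACTATTGCTAAAGCACACTAGGTATGACGCGTCGCCTGGGGCC; then T→U.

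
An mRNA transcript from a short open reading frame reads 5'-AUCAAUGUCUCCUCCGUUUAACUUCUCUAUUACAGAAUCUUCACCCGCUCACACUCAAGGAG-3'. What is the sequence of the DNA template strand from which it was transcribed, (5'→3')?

5'-CTCCTTGAGTGTGAGCGGGTGAAGATTCTGTAATAGAGAAGTTAAACGGAGGAGACATTGAT-3'

Replace U with T to get the coding DNA strand: ATCAATGTCTCCTCCGTTTAACTTCTCTATTACAGAATCTTCACCCGCTCACACTCAAGGAG. The template strand is its reverse complement (complement TAGTTACAGAGGAGGCAAATTGAAGAGATAATGTCTTAGAAGTGGGCGAGTGTGAGTTCCTC, then reverse).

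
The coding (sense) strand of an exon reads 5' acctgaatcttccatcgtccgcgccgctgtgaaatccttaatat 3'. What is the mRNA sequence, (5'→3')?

5′-ACCUGAAUCUUCCAUCGUCCGCGCCGCUGUGAAAUCCUUAAUAU-3′

The mRNA is synthesized from the template strand, so it matches the coding strand with T replaced by U.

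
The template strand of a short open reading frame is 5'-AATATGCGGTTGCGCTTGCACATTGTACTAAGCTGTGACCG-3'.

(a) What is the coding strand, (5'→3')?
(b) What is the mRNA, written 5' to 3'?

(a) The coding strand is the reverse complement of the template: complement TTATACGCCAACGCGAACGTGTAACATGATTCGACACTGGC, then reverse.
(b) mRNA has the coding-strand sequence with T→U.

(a) 5′-CGGTCACAGCTTAGTACAATGTGCAAGCGCAACCGCATATT-3′
(b) 5'-CGGUCACAGCUUAGUACAAUGUGCAAGCGCAACCGCAUAUU-3'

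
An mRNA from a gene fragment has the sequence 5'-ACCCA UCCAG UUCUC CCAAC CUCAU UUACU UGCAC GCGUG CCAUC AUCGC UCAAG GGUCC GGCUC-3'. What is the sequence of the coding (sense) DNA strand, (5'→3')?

5'-ACCCATCCAGTTCTCCCAACCTCATTTACTTGCACGCGTGCCATCATCGCTCAAGGGTCCGGCTC-3'

The coding DNA strand has the same 5'→3' sequence as the mRNA with U replaced by T.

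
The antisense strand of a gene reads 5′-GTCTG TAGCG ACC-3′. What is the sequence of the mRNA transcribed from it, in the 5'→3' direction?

5'-GGUCGCUACAGAC-3'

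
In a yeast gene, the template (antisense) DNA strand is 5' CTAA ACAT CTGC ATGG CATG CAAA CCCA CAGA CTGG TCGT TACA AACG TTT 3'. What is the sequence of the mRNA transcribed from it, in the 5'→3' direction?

5'-AAACGUUUGUAACGACCAGUCUGUGGGUUUGCAUGCCAUGCAGAUGUUUAG-3'

The mRNA has the sequence of the coding strand (reverse complement of the template) with T→U. Reverse complement of CTAAACATCTGCATGGCATGCAAACCCACAGACTGGTCGTTACAAACGTTT is AAACGTTTGTAACGACCAGTCTGTGGGTTTGCATGCCATGCAGATGTTTAG; then T→U.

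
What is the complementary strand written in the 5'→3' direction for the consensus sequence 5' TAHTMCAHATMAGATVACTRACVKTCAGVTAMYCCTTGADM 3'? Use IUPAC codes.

5'-KHTCAAGGRKTABCTGAMBGTYAGTBATCTKATDTGKADTA-3'

Standard pairs A↔T, G↔C; ambiguity codes pair R↔Y, M↔K, D↔H, V↔B. Complement (ATDAKGTDTAKTCTABTGAYTGBMAGTCBATKRGGAACTHK), then reverse for 5'→3'.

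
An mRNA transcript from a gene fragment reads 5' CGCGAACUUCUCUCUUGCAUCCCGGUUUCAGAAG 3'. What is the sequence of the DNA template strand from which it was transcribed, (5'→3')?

Replace U with T to get the coding DNA strand: CGCGAACTTCTCTCTTGCATCCCGGTTTCAGAAG. The template strand is its reverse complement (complement GCGCTTGAAGAGAGAACGTAGGGCCAAAGTCTTC, then reverse).

5'-CTTCTGAAACCGGGATGCAAGAGAGAAGTTCGCG-3'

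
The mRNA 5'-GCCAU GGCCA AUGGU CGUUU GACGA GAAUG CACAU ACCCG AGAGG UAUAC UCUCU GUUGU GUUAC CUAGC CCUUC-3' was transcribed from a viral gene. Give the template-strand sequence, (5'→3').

5'-GAAGGGCTAGGTAACACAACAGAGAGTATACCTCTCGGGTATGTGCATTCTCGTCAAACGACCATTGGCCATGGC-3'

Replace U with T to get the coding DNA strand: GCCATGGCCAATGGTCGTTTGACGAGAATGCACATACCCGAGAGGTATACTCTCTGTTGTGTTACCTAGCCCTTC. The template strand is its reverse complement (complement CGGTACCGGTTACCAGCAAACTGCTCTTACGTGTATGGGCTCTCCATATGAGAGACAACACAATGGATCGGGAAG, then reverse).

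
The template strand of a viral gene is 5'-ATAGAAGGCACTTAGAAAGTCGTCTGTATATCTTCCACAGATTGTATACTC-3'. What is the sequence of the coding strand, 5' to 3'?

5'-GAGTATACAATCTGTGGAAGATATACAGACGACTTTCTAAGTGCCTTCTAT-3'

The coding strand is complementary and antiparallel to the template: take the complement (A↔T, G↔C) and reverse.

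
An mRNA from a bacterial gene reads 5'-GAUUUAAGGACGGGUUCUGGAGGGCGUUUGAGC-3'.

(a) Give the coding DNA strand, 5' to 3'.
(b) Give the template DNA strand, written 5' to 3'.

(a) 5'-GATTTAAGGACGGGTTCTGGAGGGCGTTTGAGC-3'
(b) 5'-GCTCAAACGCCCTCCAGAACCCGTCCTTAAATC-3'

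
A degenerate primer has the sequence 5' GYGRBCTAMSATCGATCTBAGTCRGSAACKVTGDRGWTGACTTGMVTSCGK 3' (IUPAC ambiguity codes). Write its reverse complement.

Standard pairs A↔T, G↔C; ambiguity codes pair R↔Y, M↔K, W↔W, S↔S, B↔V, D↔H. Complement (CRCYVGATKSTAGCTAGAVTCAGYCSTTGMBACHYCWACTGAACKBASGCM), then reverse for 5'→3'.

5'-MCGSABKCAAGTCAWCYHCABMGTTSCYGACTVAGATCGATSKTAGVYCRC-3'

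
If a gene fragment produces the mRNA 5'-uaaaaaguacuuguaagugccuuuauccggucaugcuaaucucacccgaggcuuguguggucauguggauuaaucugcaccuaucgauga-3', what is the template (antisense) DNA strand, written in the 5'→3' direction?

Replace U with T to get the coding DNA strand: TAAAAAGTACTTGTAAGTGCCTTTATCCGGTCATGCTAATCTCACCCGAGGCTTGTGTGGTCATGTGGATTAATCTGCACCTATCGATGA. The template strand is its reverse complement (complement ATTTTTCATGAACATTCACGGAAATAGGCCAGTACGATTAGAGTGGGCTCCGAACACACCAGTACACCTAATTAGACGTGGATAGCTACT, then reverse).

5'-TCATCGATAGGTGCAGATTAATCCACATGACCACACAAGCCTCGGGTGAGATTAGCATGACCGGATAAAGGCACTTACAAGTACTTTTTA-3'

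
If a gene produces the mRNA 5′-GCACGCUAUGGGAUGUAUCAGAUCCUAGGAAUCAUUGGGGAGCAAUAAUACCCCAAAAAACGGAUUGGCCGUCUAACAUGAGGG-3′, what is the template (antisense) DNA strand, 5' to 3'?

Replace U with T to get the coding DNA strand: GCACGCTATGGGATGTATCAGATCCTAGGAATCATTGGGGAGCAATAATACCCCAAAAAACGGATTGGCCGTCTAACATGAGGG. The template strand is its reverse complement (complement CGTGCGATACCCTACATAGTCTAGGATCCTTAGTAACCCCTCGTTATTATGGGGTTTTTTGCCTAACCGGCAGATTGTACTCCC, then reverse).

5′-CCCTCATGTTAGACGGCCAATCCGTTTTTTGGGGTATTATTGCTCCCCAATGATTCCTAGGATCTGATACATCCCATAGCGTGC-3′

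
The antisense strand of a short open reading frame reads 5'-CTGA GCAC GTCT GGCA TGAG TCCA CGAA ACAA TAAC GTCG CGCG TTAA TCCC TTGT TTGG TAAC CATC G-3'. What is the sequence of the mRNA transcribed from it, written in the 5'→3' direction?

The mRNA has the sequence of the coding strand (reverse complement of the template) with T→U. Reverse complement of CTGAGCACGTCTGGCATGAGTCCACGAAACAATAACGTCGCGCGTTAATCCCTTGTTTGGTAACCATCG is CGATGGTTACCAAACAAGGGATTAACGCGCGACGTTATTGTTTCGTGGACTCATGCCAGACGTGCTCAG; then T→U.

5′-CGAUGGUUACCAAACAAGGGAUUAACGCGCGACGUUAUUGUUUCGUGGACUCAUGCCAGACGUGCUCAG-3′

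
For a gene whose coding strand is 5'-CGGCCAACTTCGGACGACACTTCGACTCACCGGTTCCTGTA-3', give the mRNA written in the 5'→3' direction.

5'-CGGCCAACUUCGGACGACACUUCGACUCACCGGUUCCUGUA-3'

mRNA has the coding-strand sequence with U in place of T.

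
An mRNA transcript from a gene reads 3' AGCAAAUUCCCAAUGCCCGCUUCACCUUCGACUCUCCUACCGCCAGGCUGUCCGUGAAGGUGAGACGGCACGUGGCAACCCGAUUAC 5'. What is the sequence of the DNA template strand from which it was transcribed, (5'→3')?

5'-TCGTTTAAGGGTTACGGGCGAAGTGGAAGCTGAGAGGATGGCGGTCCGACAGGCACTTCCACTCTGCCGTGCACCGTTGGGCTAATG-3'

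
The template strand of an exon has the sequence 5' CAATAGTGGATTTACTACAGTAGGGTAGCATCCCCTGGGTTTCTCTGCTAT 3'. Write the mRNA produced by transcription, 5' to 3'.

RNA polymerase reads the template 3'→5' and synthesizes mRNA 5'→3' by base-pairing (A→U, T→A, G↔C). The complement of the template is GTTATCACCTAAATGATGTCATCCCATCGTAGGGGACCCAAAGAGACGATA; antiparallel, so 5'→3' the coding strand is ATAGCAGAGAAACCCAGGGGATGCTACCCTACTGTAGTAAATCCACTATTG. Replace T with U for the mRNA.

5′-AUAGCAGAGAAACCCAGGGGAUGCUACCCUACUGUAGUAAAUCCACUAUUG-3′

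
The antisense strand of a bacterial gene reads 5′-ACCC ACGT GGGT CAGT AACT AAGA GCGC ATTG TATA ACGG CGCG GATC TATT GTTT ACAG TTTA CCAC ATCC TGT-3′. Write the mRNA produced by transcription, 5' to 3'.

5′-ACAGGAUGUGGUAAACUGUAAACAAUAGAUCCGCGCCGUUAUACAAUGCGCUCUUAGUUACUGACCCACGUGGGU-3′

RNA polymerase reads the template 3'→5' and synthesizes mRNA 5'→3' by base-pairing (A→U, T→A, G↔C). The complement of the template is TGGGTGCACCCAGTCATTGATTCTCGCGTAACATATTGCCGCGCCTAGATAACAAATGTCAAATGGTGTAGGACA; antiparallel, so 5'→3' the coding strand is ACAGGATGTGGTAAACTGTAAACAATAGATCCGCGCCGTTATACAATGCGCTCTTAGTTACTGACCCACGTGGGT. Replace T with U for the mRNA.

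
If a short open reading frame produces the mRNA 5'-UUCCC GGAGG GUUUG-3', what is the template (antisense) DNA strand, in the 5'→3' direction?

5′-CAAACCCTCCGGGAA-3′

Replace U with T to get the coding DNA strand: TTCCCGGAGGGTTTG. The template strand is its reverse complement (complement AAGGGCCTCCCAAAC, then reverse).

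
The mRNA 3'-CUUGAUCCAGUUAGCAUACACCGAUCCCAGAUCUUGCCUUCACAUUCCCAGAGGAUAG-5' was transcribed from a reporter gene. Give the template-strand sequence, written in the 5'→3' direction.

5'-GAACTAGGTCAATCGTATGTGGCTAGGGTCTAGAACGGAAGTGTAAGGGTCTCCTATC-3'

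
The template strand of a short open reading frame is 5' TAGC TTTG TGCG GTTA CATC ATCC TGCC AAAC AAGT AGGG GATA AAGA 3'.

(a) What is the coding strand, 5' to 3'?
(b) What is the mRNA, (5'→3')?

(a) The coding strand is the reverse complement of the template: complement ATCGAAACACGCCAATGTAGTAGGACGGTTTGTTCATCCCCTATTTCT, then reverse.
(b) mRNA has the coding-strand sequence with T→U.

(a) 5'-TCTTTATCCCCTACTTGTTTGGCAGGATGATGTAACCGCACAAAGCTA-3'
(b) 5′-UCUUUAUCCCCUACUUGUUUGGCAGGAUGAUGUAACCGCACAAAGCUA-3′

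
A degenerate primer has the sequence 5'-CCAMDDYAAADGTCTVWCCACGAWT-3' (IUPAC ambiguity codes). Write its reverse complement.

Standard pairs A↔T, G↔C; ambiguity codes pair Y↔R, M↔K, W↔W, D↔H, V↔B. Complement (GGTKHHRTTTHCAGABWGGTGCTWA), then reverse for 5'→3'.

5'-AWTCGTGGWBAGACHTTTRHHKTGG-3'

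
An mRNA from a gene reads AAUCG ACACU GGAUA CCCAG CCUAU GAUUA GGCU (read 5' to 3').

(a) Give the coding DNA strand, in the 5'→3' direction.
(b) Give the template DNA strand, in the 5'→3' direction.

(a) 5'-AATCGACACTGGATACCCAGCCTATGATTAGGCT-3'
(b) 5′-AGCCTAATCATAGGCTGGGTATCCAGTGTCGATT-3′

(a) The coding strand matches the mRNA with U→T.
(b) The template strand is the reverse complement of the coding strand.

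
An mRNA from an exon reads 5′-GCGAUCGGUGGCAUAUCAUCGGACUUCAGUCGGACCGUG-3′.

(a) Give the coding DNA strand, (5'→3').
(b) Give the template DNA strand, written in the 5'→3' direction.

(a) The coding strand matches the mRNA with U→T.
(b) The template strand is the reverse complement of the coding strand.

(a) 5'-GCGATCGGTGGCATATCATCGGACTTCAGTCGGACCGTG-3'
(b) 5'-CACGGTCCGACTGAAGTCCGATGATATGCCACCGATCGC-3'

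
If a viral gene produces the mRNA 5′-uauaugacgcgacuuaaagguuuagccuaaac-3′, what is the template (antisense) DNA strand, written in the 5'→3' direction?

Replace U with T to get the coding DNA strand: TATATGACGCGACTTAAAGGTTTAGCCTAAAC. The template strand is its reverse complement (complement ATATACTGCGCTGAATTTCCAAATCGGATTTG, then reverse).

5'-GTTTAGGCTAAACCTTTAAGTCGCGTCATATA-3'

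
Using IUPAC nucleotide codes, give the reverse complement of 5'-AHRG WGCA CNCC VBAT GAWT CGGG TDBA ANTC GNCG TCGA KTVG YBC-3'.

Standard pairs A↔T, G↔C; ambiguity codes pair R↔Y, K↔M, W↔W, B↔V, D↔H, N↔N. Complement (TDYCWCGTGNGGBVTACTWAGCCCAHVTTNAGCNGCAGCTMABCRVG), then reverse for 5'→3'.

5′-GVRCBAMTCGACGNCGANTTVHACCCGAWTCATVBGGNGTGCWCYDT-3′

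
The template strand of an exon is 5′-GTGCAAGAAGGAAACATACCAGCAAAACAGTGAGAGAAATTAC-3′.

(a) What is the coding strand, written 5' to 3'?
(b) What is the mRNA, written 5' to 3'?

(a) The coding strand is the reverse complement of the template: complement CACGTTCTTCCTTTGTATGGTCGTTTTGTCACTCTCTTTAATG, then reverse.
(b) mRNA has the coding-strand sequence with T→U.

(a) 5'-GTAATTTCTCTCACTGTTTTGCTGGTATGTTTCCTTCTTGCAC-3'
(b) 5'-GUAAUUUCUCUCACUGUUUUGCUGGUAUGUUUCCUUCUUGCAC-3'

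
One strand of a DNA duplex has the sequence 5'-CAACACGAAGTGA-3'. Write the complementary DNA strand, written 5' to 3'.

The complement of CAACACGAAGTGA is GTTGTGCTTCACT (A↔T, G↔C). DNA strands are antiparallel, so the complementary strand runs 3'→5'; reversing gives the 5'→3' form.

5'-TCACTTCGTGTTG-3'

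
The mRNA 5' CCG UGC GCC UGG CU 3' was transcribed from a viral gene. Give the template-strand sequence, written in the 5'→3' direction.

5'-AGCCAGGCGCACGG-3'

Replace U with T to get the coding DNA strand: CCGTGCGCCTGGCT. The template strand is its reverse complement (complement GGCACGCGGACCGA, then reverse).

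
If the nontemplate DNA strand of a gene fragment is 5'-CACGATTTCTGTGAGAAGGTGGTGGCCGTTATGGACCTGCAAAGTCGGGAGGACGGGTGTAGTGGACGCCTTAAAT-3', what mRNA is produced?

The mRNA is synthesized from the template strand, so it matches the coding strand with T replaced by U.

5'-CACGAUUUCUGUGAGAAGGUGGUGGCCGUUAUGGACCUGCAAAGUCGGGAGGACGGGUGUAGUGGACGCCUUAAAU-3'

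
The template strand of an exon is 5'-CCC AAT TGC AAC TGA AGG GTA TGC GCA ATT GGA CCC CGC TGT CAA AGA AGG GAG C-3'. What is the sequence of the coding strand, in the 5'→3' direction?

5'-GCTCCCTTCTTTGACAGCGGGGTCCAATTGCGCATACCCTTCAGTTGCAATTGGG-3'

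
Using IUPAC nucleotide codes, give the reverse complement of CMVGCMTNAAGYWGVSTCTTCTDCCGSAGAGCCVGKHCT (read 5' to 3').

Standard pairs A↔T, G↔C; ambiguity codes pair Y↔R, M↔K, W↔W, S↔S, D↔H, V↔B, N↔N. Complement (GKBCGKANTTCRWCBSAGAAGAHGGCSTCTCGGBCMDGA), then reverse for 5'→3'.

5'-AGDMCBGGCTCTSCGGHAGAAGASBCWRCTTNAKGCBKG-3'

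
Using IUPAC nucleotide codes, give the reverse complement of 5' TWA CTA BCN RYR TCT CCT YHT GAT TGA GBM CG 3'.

5'-CGKVCTCAATCADRAGGAGAYRYNGVTAGTWA-3'

Standard pairs A↔T, G↔C; ambiguity codes pair R↔Y, M↔K, W↔W, B↔V, H↔D, N↔N. Complement (AWTGATVGNYRYAGAGGARDACTAACTCVKGC), then reverse for 5'→3'.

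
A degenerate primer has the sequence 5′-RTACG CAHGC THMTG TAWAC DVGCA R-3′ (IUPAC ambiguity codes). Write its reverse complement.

5′-YTGCBHGTWTACAKDAGCDTGCGTAY-3′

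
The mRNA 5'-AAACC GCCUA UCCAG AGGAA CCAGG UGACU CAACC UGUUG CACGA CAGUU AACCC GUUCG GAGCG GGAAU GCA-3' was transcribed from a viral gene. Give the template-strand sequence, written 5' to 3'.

Replace U with T to get the coding DNA strand: AAACCGCCTATCCAGAGGAACCAGGTGACTCAACCTGTTGCACGACAGTTAACCCGTTCGGAGCGGGAATGCA. The template strand is its reverse complement (complement TTTGGCGGATAGGTCTCCTTGGTCCACTGAGTTGGACAACGTGCTGTCAATTGGGCAAGCCTCGCCCTTACGT, then reverse).

5′-TGCATTCCCGCTCCGAACGGGTTAACTGTCGTGCAACAGGTTGAGTCACCTGGTTCCTCTGGATAGGCGGTTT-3′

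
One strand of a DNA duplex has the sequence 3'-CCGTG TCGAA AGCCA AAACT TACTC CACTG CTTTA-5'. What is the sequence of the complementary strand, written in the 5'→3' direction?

5′-GGCACAGCTTTCGGTTTTGAATGAGGTGACGAAAT-3′

The strand is given 3'→5', so its complement runs 5'→3' in the same left-to-right order: pair each base A↔T, G↔C.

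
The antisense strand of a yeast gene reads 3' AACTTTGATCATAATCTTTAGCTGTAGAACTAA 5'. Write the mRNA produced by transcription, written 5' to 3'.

5'-UUGAAACUAGUAUUAGAAAUCGACAUCUUGAUU-3'

Reading the template 3'→5' as shown, RNA polymerase pairs each base (A→U, T→A, G↔C) to build mRNA 5'→3' directly.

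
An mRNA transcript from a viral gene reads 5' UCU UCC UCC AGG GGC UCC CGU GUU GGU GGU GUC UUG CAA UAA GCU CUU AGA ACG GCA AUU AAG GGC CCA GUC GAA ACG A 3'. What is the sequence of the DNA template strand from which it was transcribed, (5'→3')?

Replace U with T to get the coding DNA strand: TCTTCCTCCAGGGGCTCCCGTGTTGGTGGTGTCTTGCAATAAGCTCTTAGAACGGCAATTAAGGGCCCAGTCGAAACGA. The template strand is its reverse complement (complement AGAAGGAGGTCCCCGAGGGCACAACCACCACAGAACGTTATTCGAGAATCTTGCCGTTAATTCCCGGGTCAGCTTTGCT, then reverse).

5′-TCGTTTCGACTGGGCCCTTAATTGCCGTTCTAAGAGCTTATTGCAAGACACCACCAACACGGGAGCCCCTGGAGGAAGA-3′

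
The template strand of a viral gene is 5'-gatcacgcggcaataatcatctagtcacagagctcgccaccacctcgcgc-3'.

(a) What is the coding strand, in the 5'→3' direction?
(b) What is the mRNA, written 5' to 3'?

(a) 5'-GCGCGAGGTGGTGGCGAGCTCTGTGACTAGATGATTATTGCCGCGTGATC-3'
(b) 5'-GCGCGAGGUGGUGGCGAGCUCUGUGACUAGAUGAUUAUUGCCGCGUGAUC-3'

(a) The coding strand is the reverse complement of the template: complement CTAGTGCGCCGTTATTAGTAGATCAGTGTCTCGAGCGGTGGTGGAGCGCG, then reverse.
(b) mRNA has the coding-strand sequence with T→U.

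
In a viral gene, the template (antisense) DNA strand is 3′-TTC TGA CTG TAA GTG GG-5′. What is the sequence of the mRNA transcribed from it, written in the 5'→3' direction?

5'-AAGACUGACAUUCACCC-3'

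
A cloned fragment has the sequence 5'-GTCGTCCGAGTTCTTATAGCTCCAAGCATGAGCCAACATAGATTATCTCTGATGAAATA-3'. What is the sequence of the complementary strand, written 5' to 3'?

The complement of GTCGTCCGAGTTCTTATAGCTCCAAGCATGAGCCAACATAGATTATCTCTGATGAAATA is CAGCAGGCTCAAGAATATCGAGGTTCGTACTCGGTTGTATCTAATAGAGACTACTTTAT (A↔T, G↔C). DNA strands are antiparallel, so the complementary strand runs 3'→5'; reversing gives the 5'→3' form.

5'-TATTTCATCAGAGATAATCTATGTTGGCTCATGCTTGGAGCTATAAGAACTCGGACGAC-3'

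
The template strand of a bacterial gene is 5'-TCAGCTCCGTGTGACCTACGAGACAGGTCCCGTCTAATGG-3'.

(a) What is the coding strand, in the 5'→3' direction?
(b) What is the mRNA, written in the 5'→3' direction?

(a) The coding strand is the reverse complement of the template: complement AGTCGAGGCACACTGGATGCTCTGTCCAGGGCAGATTACC, then reverse.
(b) mRNA has the coding-strand sequence with T→U.

(a) 5′-CCATTAGACGGGACCTGTCTCGTAGGTCACACGGAGCTGA-3′
(b) 5′-CCAUUAGACGGGACCUGUCUCGUAGGUCACACGGAGCUGA-3′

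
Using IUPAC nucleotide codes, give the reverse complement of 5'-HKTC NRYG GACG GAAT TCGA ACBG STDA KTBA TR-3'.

5'-YATVAMTHASCVGTTCGAATTCCGTCCRYNGAMD-3'

Standard pairs A↔T, G↔C; ambiguity codes pair R↔Y, K↔M, S↔S, B↔V, D↔H, N↔N. Complement (DMAGNYRCCTGCCTTAAGCTTGVCSAHTMAVTAY), then reverse for 5'→3'.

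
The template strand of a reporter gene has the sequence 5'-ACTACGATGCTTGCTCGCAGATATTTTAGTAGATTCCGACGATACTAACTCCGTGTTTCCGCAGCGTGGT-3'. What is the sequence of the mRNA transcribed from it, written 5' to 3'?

5'-ACCACGCUGCGGAAACACGGAGUUAGUAUCGUCGGAAUCUACUAAAAUAUCUGCGAGCAAGCAUCGUAGU-3'

RNA polymerase reads the template 3'→5' and synthesizes mRNA 5'→3' by base-pairing (A→U, T→A, G↔C). The complement of the template is TGATGCTACGAACGAGCGTCTATAAAATCATCTAAGGCTGCTATGATTGAGGCACAAAGGCGTCGCACCA; antiparallel, so 5'→3' the coding strand is ACCACGCTGCGGAAACACGGAGTTAGTATCGTCGGAATCTACTAAAATATCTGCGAGCAAGCATCGTAGT. Replace T with U for the mRNA.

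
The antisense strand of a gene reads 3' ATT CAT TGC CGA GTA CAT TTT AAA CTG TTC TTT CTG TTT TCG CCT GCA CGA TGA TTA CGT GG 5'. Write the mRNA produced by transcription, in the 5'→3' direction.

5'-UAAGUAACGGCUCAUGUAAAAUUUGACAAGAAAGACAAAAGCGGACGUGCUACUAAUGCACC-3'

Reading the template 3'→5' as shown, RNA polymerase pairs each base (A→U, T→A, G↔C) to build mRNA 5'→3' directly.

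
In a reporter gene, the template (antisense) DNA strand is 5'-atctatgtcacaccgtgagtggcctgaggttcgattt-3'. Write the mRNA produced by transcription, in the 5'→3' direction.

The mRNA has the sequence of the coding strand (reverse complement of the template) with T→U. Reverse complement of ATCTATGTCACACCGTGAGTGGCCTGAGGTTCGATTT is AAATCGAACCTCAGGCCACTCACGGTGTGACATAGAT; then T→U.

5'-AAAUCGAACCUCAGGCCACUCACGGUGUGACAUAGAU-3'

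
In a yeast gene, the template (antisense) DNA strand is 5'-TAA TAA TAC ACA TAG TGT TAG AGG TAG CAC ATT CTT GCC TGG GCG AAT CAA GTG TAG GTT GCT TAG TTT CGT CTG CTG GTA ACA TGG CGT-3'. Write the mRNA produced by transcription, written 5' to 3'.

5'-ACGCCAUGUUACCAGCAGACGAAACUAAGCAACCUACACUUGAUUCGCCCAGGCAAGAAUGUGCUACCUCUAACACUAUGUGUAUUAUUA-3'

RNA polymerase reads the template 3'→5' and synthesizes mRNA 5'→3' by base-pairing (A→U, T→A, G↔C). The complement of the template is ATTATTATGTGTATCACAATCTCCATCGTGTAAGAACGGACCCGCTTAGTTCACATCCAACGAATCAAAGCAGACGACCATTGTACCGCA; antiparallel, so 5'→3' the coding strand is ACGCCATGTTACCAGCAGACGAAACTAAGCAACCTACACTTGATTCGCCCAGGCAAGAATGTGCTACCTCTAACACTATGTGTATTATTA. Replace T with U for the mRNA.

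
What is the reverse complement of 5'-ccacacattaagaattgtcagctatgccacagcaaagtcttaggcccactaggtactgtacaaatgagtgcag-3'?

5'-CTGCACTCATTTGTACAGTACCTAGTGGGCCTAAGACTTTGCTGTGGCATAGCTGACAATTCTTAATGTGTGG-3'

Complement each base (A↔T, G↔C): GGTGTGTAATTCTTAACAGTCGATACGGTGTCGTTTCAGAATCCGGGTGATCCATGACATGTTTACTCACGTC. Then reverse.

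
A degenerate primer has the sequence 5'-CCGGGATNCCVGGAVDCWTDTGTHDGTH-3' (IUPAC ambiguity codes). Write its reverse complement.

Standard pairs A↔T, G↔C; ambiguity codes pair W↔W, D↔H, V↔B, N↔N. Complement (GGCCCTANGGBCCTBHGWAHACADHCAD), then reverse for 5'→3'.

5'-DACHDACAHAWGHBTCCBGGNATCCCGG-3'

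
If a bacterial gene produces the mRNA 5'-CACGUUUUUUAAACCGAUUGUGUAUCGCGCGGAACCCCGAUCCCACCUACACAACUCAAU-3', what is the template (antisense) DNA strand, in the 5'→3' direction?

Replace U with T to get the coding DNA strand: CACGTTTTTTAAACCGATTGTGTATCGCGCGGAACCCCGATCCCACCTACACAACTCAAT. The template strand is its reverse complement (complement GTGCAAAAAATTTGGCTAACACATAGCGCGCCTTGGGGCTAGGGTGGATGTGTTGAGTTA, then reverse).

5′-ATTGAGTTGTGTAGGTGGGATCGGGGTTCCGCGCGATACACAATCGGTTTAAAAAACGTG-3′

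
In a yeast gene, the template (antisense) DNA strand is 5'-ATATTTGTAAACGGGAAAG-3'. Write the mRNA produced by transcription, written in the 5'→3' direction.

RNA polymerase reads the template 3'→5' and synthesizes mRNA 5'→3' by base-pairing (A→U, T→A, G↔C). The complement of the template is TATAAACATTTGCCCTTTC; antiparallel, so 5'→3' the coding strand is CTTTCCCGTTTACAAATAT. Replace T with U for the mRNA.

5'-CUUUCCCGUUUACAAAUAU-3'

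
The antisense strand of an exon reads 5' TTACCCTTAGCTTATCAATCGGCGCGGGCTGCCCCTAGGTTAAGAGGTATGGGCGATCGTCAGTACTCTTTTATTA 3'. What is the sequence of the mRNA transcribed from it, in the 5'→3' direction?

5'-UAAUAAAAGAGUACUGACGAUCGCCCAUACCUCUUAACCUAGGGGCAGCCCGCGCCGAUUGAUAAGCUAAGGGUAA-3'

RNA polymerase reads the template 3'→5' and synthesizes mRNA 5'→3' by base-pairing (A→U, T→A, G↔C). The complement of the template is AATGGGAATCGAATAGTTAGCCGCGCCCGACGGGGATCCAATTCTCCATACCCGCTAGCAGTCATGAGAAAATAAT; antiparallel, so 5'→3' the coding strand is TAATAAAAGAGTACTGACGATCGCCCATACCTCTTAACCTAGGGGCAGCCCGCGCCGATTGATAAGCTAAGGGTAA. Replace T with U for the mRNA.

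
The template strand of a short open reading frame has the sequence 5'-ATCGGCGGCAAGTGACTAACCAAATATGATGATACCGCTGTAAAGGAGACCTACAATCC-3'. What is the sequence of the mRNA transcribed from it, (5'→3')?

5'-GGAUUGUAGGUCUCCUUUACAGCGGUAUCAUCAUAUUUGGUUAGUCACUUGCCGCCGAU-3'

The mRNA has the sequence of the coding strand (reverse complement of the template) with T→U. Reverse complement of ATCGGCGGCAAGTGACTAACCAAATATGATGATACCGCTGTAAAGGAGACCTACAATCC is GGATTGTAGGTCTCCTTTACAGCGGTATCATCATATTTGGTTAGTCACTTGCCGCCGAT; then T→U.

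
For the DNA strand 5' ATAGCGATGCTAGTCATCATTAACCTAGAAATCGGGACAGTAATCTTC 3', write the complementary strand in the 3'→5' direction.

3'-TATCGCTACGATCAGTAGTAATTGGATCTTTAGCCCTGTCATTAGAAG-5'

Base-pairing A↔T, G↔C gives the complement. The complementary strand is antiparallel, so paired with a 5'→3' strand it runs 3'→5'.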